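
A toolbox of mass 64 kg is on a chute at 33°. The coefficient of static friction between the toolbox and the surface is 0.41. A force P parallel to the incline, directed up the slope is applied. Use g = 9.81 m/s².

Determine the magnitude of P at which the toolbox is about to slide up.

P ≈ 558 N

At impending motion up the slope, friction acts down-slope at its limit: f = μ_s N.
P is parallel to the surface, so N = m g cos θ = 527 N.
Along the incline: P = m g sin θ + μ_s N = 342 + 0.41×527 = 558 N.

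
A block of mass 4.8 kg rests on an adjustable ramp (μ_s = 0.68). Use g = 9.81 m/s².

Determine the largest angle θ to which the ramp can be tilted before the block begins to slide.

At the slip threshold, m g sin θ = μ_s · m g cos θ, so tan θ = μ_s.
θ_max = arctan(0.68) = 34.2°.

θ_max ≈ 34.2°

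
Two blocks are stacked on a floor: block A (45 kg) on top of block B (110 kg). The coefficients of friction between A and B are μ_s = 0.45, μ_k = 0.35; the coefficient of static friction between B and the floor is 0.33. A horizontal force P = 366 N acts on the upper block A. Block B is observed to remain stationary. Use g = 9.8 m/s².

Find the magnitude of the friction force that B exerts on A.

f ≈ 154 N

Between the blocks, N₁ = m_A g = 441 N.
So the A–B interface can sustain at most μ_s N₁ = 198.5 N of static friction.
Since P = 366 N > 198.5 N, A slides on B; the A–B friction is kinetic: f₁ = μ_k N₁ = 0.35×441 = 154 N.
B experiences an equal 154 N forward from A (third law). B is in equilibrium, so the floor supplies f₂ = 154 N of static friction (limit μ_s(m_A+m_B)g = 501.3 N, not exceeded).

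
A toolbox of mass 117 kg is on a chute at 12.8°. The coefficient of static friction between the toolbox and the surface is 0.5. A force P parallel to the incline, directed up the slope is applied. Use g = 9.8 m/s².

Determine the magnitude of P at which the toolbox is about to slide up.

P ≈ 813 N

At impending motion up the slope, friction acts down-slope at its limit: f = μ_s N.
P is parallel to the surface, so N = m g cos θ = 1120 N.
Along the incline: P = m g sin θ + μ_s N = 254 + 0.5×1120 = 813 N.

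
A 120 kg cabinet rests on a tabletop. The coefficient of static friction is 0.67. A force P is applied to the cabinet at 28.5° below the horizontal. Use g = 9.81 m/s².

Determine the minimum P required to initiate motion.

P ≈ 1410 N

N = m g + P sin α (the push presses the cabinet into the tabletop).
At impending slip, P cos α = μ_s N = μ_s (m g + P sin α).
Solving: P (cos α − μ_s sin α) = μ_s m g → P = 0.67×1180/(cos 28.5° − 0.67 sin 28.5°) = 789/0.5591 = 1410 N.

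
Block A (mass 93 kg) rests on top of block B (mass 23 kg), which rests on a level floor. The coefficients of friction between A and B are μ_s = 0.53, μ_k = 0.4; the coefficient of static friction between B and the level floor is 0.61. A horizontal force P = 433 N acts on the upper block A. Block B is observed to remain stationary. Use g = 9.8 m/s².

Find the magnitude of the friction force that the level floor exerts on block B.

The normal force B exerts on A is simply A's weight, N₁ = 911.4 N.
So the A–B interface can sustain at most μ_s N₁ = 483 N of static friction.
P = 433 N is within that limit, so A and B move together (both at rest); the A–B friction is simply f₁ = P = 433 N.
By Newton's third law B feels 433 N forward from A. With B stationary, the floor's static friction on B balances it: f₂ = 433 N (well within μ_s(m_A+m_B)g = 693.4 N).

f ≈ 433 N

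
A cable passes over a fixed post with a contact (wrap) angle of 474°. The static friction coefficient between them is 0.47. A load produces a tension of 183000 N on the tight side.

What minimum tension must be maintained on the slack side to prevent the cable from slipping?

T_min ≈ 3750 N

Capstan equation at impending slip: T_tight/T_slack = e^{μβ}.
β = 474° = 8.273 rad; e^{μβ} = e^{0.47×8.273} = 48.83.
T_slack = T_tight / e^{μβ} = 183000 / 48.83 = 3750 N.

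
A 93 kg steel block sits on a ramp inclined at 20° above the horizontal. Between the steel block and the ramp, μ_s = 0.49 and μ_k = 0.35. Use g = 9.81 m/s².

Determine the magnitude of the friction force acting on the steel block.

Normal force: N = m g cos θ = 93 × 9.81 × cos 20° = 857.3 N.
Along the slope the weight component is m g sin θ = 312 N; friction must supply exactly this, acting up-slope.
The static-friction ceiling is μ_s N = 0.49 × 857.3 = 420.1 N.
Since |312| ≤ 420.1 N, static friction is sufficient; f equals the required value, not μ_s N.

f ≈ 312 N (up the incline)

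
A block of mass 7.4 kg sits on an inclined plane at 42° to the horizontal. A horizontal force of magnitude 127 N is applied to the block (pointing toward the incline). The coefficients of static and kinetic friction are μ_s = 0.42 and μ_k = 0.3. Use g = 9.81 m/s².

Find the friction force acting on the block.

f ≈ 45.8 N (down the incline)

Normal direction: N = m g cos θ + P sin θ = 138.9 N.
Along the incline, the net driving force (taking up-slope positive) is P cos θ − m g sin θ = 94.38 − 48.57 = 45.8 N, so equilibrium requires friction f = -45.8 N (down-slope).
Maximum static friction: μ_s N = 0.42 × 138.9 = 58.35 N.
Since 45.8 N is within the 58.35 N limit, the block stays put and friction is exactly 45.8 N.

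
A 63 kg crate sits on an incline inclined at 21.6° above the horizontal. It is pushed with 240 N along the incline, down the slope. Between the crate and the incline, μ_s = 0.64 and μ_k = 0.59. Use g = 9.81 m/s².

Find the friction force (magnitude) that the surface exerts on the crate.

f ≈ 339 N (up the incline)

Normal force: N = m g cos θ = 63 × 9.81 × cos 21.6° = 574.6 N.
For equilibrium along the incline the friction force must supply f = m g sin θ + P = 227.5 + 240 = 467.5 N (positive meaning up-slope).
The static-friction ceiling is μ_s N = 0.64 × 574.6 = 367.8 N.
|467.5| exceeds 367.8 N, so the crate slips down-slope; friction is kinetic, f = μ_k N = 0.59×574.6 = 339 N.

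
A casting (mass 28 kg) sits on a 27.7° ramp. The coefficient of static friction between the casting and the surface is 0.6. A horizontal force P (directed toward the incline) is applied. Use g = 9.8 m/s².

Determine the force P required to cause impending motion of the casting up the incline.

At impending motion up the slope, friction acts down-slope at its limit: f = μ_s N.
Perpendicular to the incline: N = m g cos θ + P sin θ.
Along the incline: P cos θ = m g sin θ + μ_s N = m g sin θ + μ_s (m g cos θ + P sin θ).
Solving, P (cos θ − μ_s sin θ) = m g (sin θ + μ_s cos θ), so P = 28×9.8×(sin 27.7° + 0.6 cos 27.7°)/(cos 27.7° − 0.6 sin 27.7°) = 274×0.9961/0.6065 = 451 N.

P ≈ 451 N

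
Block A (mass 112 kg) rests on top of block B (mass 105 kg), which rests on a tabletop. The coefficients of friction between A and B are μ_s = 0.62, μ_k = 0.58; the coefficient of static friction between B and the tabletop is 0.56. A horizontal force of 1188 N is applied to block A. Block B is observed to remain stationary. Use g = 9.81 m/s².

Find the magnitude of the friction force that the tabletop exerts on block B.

Between the blocks, N₁ = m_A g = 1099 N.
Maximum static friction on A from B: μ_s N₁ = 0.62×1099 = 681.2 N.
Since P = 1188 N > 681.2 N, A slides on B; the A–B friction is kinetic: f₁ = μ_k N₁ = 0.58×1099 = 637 N.
B experiences an equal 637 N forward from A (third law). B is in equilibrium, so the floor supplies f₂ = 637 N of static friction (limit μ_s(m_A+m_B)g = 1192 N, not exceeded).

f ≈ 637 N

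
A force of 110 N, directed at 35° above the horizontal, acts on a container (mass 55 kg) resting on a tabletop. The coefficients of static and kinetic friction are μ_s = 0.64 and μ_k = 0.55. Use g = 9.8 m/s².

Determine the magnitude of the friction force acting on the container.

f ≈ 90.1 N

N = m g − P sin α = 539 − 110×sin 35° = 475.9 N.
Horizontally, friction must balance P cos α = 90.11 N.
μ_s N = 0.64 × 475.9 = 304.6 N.
Since 90.11 N does not exceed the limit, the container stays at rest and f = 90.1 N.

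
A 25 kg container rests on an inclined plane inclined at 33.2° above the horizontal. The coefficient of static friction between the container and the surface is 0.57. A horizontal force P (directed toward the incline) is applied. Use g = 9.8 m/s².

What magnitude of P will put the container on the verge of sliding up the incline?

P ≈ 478 N

At impending motion up the slope, friction acts down-slope at its limit: f = μ_s N.
Perpendicular to the incline: N = m g cos θ + P sin θ.
Along the incline: P cos θ = m g sin θ + μ_s N = m g sin θ + μ_s (m g cos θ + P sin θ).
Solving, P (cos θ − μ_s sin θ) = m g (sin θ + μ_s cos θ), so P = 25×9.8×(sin 33.2° + 0.57 cos 33.2°)/(cos 33.2° − 0.57 sin 33.2°) = 245×1.025/0.5247 = 478 N.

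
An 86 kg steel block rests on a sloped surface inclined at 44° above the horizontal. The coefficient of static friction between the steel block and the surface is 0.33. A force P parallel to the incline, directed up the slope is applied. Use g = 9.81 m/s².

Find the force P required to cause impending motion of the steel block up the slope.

P ≈ 786 N

At impending motion up the slope, friction acts down-slope at its limit: f = μ_s N.
P is parallel to the surface, so N = m g cos θ = 607 N.
Along the incline: P = m g sin θ + μ_s N = 586 + 0.33×607 = 786 N.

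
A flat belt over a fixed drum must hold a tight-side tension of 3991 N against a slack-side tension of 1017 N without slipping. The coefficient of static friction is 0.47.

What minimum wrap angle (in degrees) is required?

β_min ≈ 167°

T₂/T₁ = e^{μβ} → β = ln(T₂/T₁)/μ.
β = ln(3991/1017)/0.47 = 1.367/0.47 = 2.909 rad.
In degrees: β = 2.909 × 180/π = 167°.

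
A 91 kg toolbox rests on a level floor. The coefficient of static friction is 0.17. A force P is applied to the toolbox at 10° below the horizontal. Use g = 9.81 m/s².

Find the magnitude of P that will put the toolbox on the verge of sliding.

N = m g + P sin α (the push presses the toolbox into the level floor).
At impending slip, P cos α = μ_s N = μ_s (m g + P sin α).
Solving: P (cos α − μ_s sin α) = μ_s m g → P = 0.17×893/(cos 10° − 0.17 sin 10°) = 152/0.9553 = 159 N.

P ≈ 159 N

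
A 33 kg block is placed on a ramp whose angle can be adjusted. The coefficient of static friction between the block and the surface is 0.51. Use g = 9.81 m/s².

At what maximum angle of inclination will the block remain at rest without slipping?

At the slip threshold, m g sin θ = μ_s · m g cos θ, so tan θ = μ_s.
θ_max = arctan(0.51) = 27°.

θ_max ≈ 27°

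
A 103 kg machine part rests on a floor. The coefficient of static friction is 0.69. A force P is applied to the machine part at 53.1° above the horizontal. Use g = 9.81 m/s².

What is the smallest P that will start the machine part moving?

P ≈ 605 N

N = m g − P sin α (the pull lifts the machine part).
At impending slip, P cos α = μ_s N = μ_s (m g − P sin α).
Solving: P (cos α + μ_s sin α) = μ_s m g → P = 0.69×1010/(cos 53.1° + 0.69 sin 53.1°) = 697/1.152 = 605 N.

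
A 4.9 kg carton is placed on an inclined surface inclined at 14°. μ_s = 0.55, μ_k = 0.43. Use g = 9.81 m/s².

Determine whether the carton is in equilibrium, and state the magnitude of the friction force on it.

N = m g cos θ = 46.6 N.
Down-slope weight component: m g sin θ = 11.6 N.
μ_s N = 25.7 N.
11.6 ≤ 25.7 N, so it stays put; friction = 11.6 N.

f ≈ 11.6 N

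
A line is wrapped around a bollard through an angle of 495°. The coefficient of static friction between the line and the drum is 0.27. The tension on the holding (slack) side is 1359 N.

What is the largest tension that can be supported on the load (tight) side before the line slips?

T_max ≈ 14000 N

At impending slip the capstan equation gives T₂/T₁ = e^{μβ} with β in radians.
β = 495° × π/180 = 8.639 rad.
e^{μβ} = e^{0.27×8.639} = 10.31.
T₂ = T₁ · e^{μβ} = 1359 × 10.31 = 14000 N.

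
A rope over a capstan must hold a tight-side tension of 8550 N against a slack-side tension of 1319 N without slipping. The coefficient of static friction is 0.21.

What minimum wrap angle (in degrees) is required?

T₂/T₁ = e^{μβ} → β = ln(T₂/T₁)/μ.
β = ln(8550/1319)/0.21 = 1.869/0.21 = 8.9 rad.
In degrees: β = 8.9 × 180/π = 510°.

β_min ≈ 510°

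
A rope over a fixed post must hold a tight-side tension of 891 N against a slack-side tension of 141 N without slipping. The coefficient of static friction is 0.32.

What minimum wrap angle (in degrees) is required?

β_min ≈ 330°

T₂/T₁ = e^{μβ} → β = ln(T₂/T₁)/μ.
β = ln(891/141)/0.32 = 1.844/0.32 = 5.761 rad.
In degrees: β = 5.761 × 180/π = 330°.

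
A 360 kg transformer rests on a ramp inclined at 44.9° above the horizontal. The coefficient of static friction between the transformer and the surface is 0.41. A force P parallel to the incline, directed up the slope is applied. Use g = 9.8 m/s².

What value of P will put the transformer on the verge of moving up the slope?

P ≈ 3510 N

At impending motion up the slope, friction acts down-slope at its limit: f = μ_s N.
P is parallel to the surface, so N = m g cos θ = 2500 N.
Along the incline: P = m g sin θ + μ_s N = 2490 + 0.41×2500 = 3510 N.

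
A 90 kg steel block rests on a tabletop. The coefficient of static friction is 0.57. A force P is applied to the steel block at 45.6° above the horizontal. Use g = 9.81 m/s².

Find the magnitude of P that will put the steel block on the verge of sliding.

N = m g − P sin α (the pull lifts the steel block).
At impending slip, P cos α = μ_s N = μ_s (m g − P sin α).
Solving: P (cos α + μ_s sin α) = μ_s m g → P = 0.57×883/(cos 45.6° + 0.57 sin 45.6°) = 503/1.107 = 455 N.

P ≈ 455 N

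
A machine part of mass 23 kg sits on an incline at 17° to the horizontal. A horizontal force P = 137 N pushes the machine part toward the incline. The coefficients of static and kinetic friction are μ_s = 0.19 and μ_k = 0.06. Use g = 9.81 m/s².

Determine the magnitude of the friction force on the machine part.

f ≈ 15.3 N (down the incline)

Normal direction: N = m g cos θ + P sin θ = 255.8 N.
Along the incline, the net driving force (taking up-slope positive) is P cos θ − m g sin θ = 131 − 65.97 = 65.05 N, so equilibrium requires friction f = -65.05 N (down-slope).
The limit of static friction is μ_s N = 48.61 N.
The required 65.05 N exceeds the static limit, so the machine part slides up-slope and f = μ_k N = 0.06×255.8 = 15.3 N.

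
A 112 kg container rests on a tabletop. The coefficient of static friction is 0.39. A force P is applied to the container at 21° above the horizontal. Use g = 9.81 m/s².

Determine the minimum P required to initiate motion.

P ≈ 399 N

N = m g − P sin α (the pull lifts the container).
At impending slip, P cos α = μ_s N = μ_s (m g − P sin α).
Solving: P (cos α + μ_s sin α) = μ_s m g → P = 0.39×1100/(cos 21° + 0.39 sin 21°) = 429/1.073 = 399 N.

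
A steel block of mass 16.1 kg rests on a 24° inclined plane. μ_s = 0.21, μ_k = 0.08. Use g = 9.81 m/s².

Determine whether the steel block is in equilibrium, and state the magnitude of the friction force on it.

f ≈ 11.5 N

N = m g cos θ = 144 N.
Down-slope weight component: m g sin θ = 64.2 N.
μ_s N = 30.3 N.
64.2 > 30.3 N, so it slides; kinetic friction f = μ_k N = 0.08×144 = 11.5 N.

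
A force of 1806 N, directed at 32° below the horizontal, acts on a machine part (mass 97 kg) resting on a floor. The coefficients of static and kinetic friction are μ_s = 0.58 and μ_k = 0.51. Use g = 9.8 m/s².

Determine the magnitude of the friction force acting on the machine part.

f ≈ 973 N

The vertical component of P adds to the normal force: N = m g + P sin α = 950.6 + 957 = 1908 N.
The horizontal driving force is P cos α = 1532 N, so equilibrium needs friction f = 1532 N.
μ_s N = 0.58 × 1908 = 1106 N.
1532 > 1106 N → the machine part slides; f = μ_k N = 0.51×1908 = 973 N.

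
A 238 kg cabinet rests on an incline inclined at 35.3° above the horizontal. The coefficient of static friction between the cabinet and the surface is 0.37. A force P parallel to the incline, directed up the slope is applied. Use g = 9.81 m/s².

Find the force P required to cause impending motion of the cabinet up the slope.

P ≈ 2050 N

At impending motion up the slope, friction acts down-slope at its limit: f = μ_s N.
P is parallel to the surface, so N = m g cos θ = 1910 N.
Along the incline: P = m g sin θ + μ_s N = 1350 + 0.37×1910 = 2050 N.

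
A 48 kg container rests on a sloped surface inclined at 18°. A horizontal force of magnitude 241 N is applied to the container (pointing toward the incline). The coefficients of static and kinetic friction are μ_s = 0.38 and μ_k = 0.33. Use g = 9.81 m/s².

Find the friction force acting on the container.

f ≈ 83.7 N (down the incline)

The horizontal push has a component P sin θ into the surface, so N = m g cos θ + P sin θ = 447.8 + 74.47 = 522.3 N.
Along the incline, the net driving force (taking up-slope positive) is P cos θ − m g sin θ = 229.2 − 145.5 = 83.69 N, so equilibrium requires friction f = -83.69 N (down-slope).
The limit of static friction is μ_s N = 198.5 N.
|f_req| = 83.69 ≤ 198.5 N → the container is in equilibrium; friction equals the required value.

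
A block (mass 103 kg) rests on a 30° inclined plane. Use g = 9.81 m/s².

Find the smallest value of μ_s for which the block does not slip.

At the slip threshold m g sin θ = μ_s m g cos θ, so μ_s,min = tan θ.
μ_s,min = tan 30° = 0.577.

μ_s,min ≈ 0.577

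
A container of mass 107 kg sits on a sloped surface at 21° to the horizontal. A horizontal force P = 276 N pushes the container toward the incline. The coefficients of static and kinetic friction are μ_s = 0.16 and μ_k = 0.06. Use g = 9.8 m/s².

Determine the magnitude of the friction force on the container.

f ≈ 118 N (up the incline)

Normal direction: N = m g cos θ + P sin θ = 1078 N.
Along the incline, the net driving force (taking up-slope positive) is P cos θ − m g sin θ = 257.7 − 375.8 = -118.1 N, so equilibrium requires friction f = 118.1 N (up-slope).
Maximum static friction: μ_s N = 0.16 × 1078 = 172.5 N.
Since 118.1 N is within the 172.5 N limit, the container stays put and friction is exactly 118 N.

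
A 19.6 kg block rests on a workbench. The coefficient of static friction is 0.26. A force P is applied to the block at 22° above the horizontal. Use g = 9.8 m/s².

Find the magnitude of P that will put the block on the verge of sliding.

P ≈ 48.7 N

N = m g − P sin α (the pull lifts the block).
At impending slip, P cos α = μ_s N = μ_s (m g − P sin α).
Solving: P (cos α + μ_s sin α) = μ_s m g → P = 0.26×192/(cos 22° + 0.26 sin 22°) = 49.9/1.025 = 48.7 N.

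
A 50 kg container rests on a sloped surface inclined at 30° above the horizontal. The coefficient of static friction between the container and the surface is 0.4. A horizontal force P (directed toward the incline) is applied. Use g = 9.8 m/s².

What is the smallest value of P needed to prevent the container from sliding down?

P_min ≈ 70.6 N

The container tends to slide down (tan θ > μ_s), so at the point of impending slip friction acts up-slope at its limit: f = μ_s N.
Perpendicular to the incline: N = m g cos θ + P sin θ.
Along the incline: P cos θ + μ_s N = m g sin θ, i.e. P cos θ + μ_s (m g cos θ + P sin θ) = m g sin θ.
Solving, P (cos θ + μ_s sin θ) = m g (sin θ − μ_s cos θ), so P = 490×0.1536/1.066 = 70.6 N.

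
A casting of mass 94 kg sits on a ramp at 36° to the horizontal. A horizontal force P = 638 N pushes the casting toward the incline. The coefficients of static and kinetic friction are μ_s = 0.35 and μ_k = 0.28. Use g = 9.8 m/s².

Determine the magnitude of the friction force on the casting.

f ≈ 25.3 N (up the incline)

Resolve perpendicular to the incline: N = m g cos θ + P sin θ = 94×9.8×cos 36° + 638×sin 36° = 1120 N.
Parallel to the incline: P cos θ − m g sin θ = 516.2 − 541.5 = -25.31 N; the friction needed to balance this is 25.31 N acting up the slope.
The limit of static friction is μ_s N = 392.1 N.
Since 25.31 N is within the 392.1 N limit, the casting stays put and friction is exactly 25.3 N.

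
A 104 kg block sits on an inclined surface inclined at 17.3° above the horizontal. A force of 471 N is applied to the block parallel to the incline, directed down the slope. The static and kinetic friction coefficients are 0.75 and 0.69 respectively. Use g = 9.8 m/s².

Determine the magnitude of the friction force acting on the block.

f ≈ 671 N (up the incline)

Perpendicular to the surface, N = m g cos θ = 104·9.8·cos 17.3° = 973.1 N.
For equilibrium along the incline the friction force must supply f = m g sin θ + P = 303.1 + 471 = 774.1 N (positive meaning up-slope).
Static friction can supply at most μ_s N = 729.8 N.
Since |774.1| > 729.8 N, static friction cannot hold it; the block slides down the incline and kinetic friction applies: f = μ_k N = 0.69 × 973.1 = 671 N.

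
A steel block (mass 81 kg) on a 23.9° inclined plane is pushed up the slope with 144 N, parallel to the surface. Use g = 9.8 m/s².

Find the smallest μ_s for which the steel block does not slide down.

N = m g cos θ = 725.7 N.
Friction must make up the shortfall along the incline: f = m g sin θ − P = 321.6 − 144 = 177.6 N.
At the threshold f = μ_s N, so μ_s,min = 177.6/725.7 = 0.245.

μ_s,min ≈ 0.245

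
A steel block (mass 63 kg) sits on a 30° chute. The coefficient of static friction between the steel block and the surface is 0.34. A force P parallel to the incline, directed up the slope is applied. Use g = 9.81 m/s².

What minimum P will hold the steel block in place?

P_min ≈ 127 N

The steel block tends to slide down (tan θ > μ_s), so at the point of impending slip friction acts up-slope at its limit: f = μ_s N.
P is parallel to the surface, so N = m g cos θ = 535 N.
Along the incline: P + μ_s N = m g sin θ, so P = 309 − 0.34×535 = 127 N.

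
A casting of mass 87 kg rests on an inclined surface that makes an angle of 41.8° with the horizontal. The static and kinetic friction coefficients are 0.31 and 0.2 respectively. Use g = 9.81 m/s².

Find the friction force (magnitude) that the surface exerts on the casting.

Perpendicular to the surface, N = m g cos θ = 87·9.81·cos 41.8° = 636.2 N.
Along the slope the weight component is m g sin θ = 568.9 N; friction must supply exactly this, acting up-slope.
The static-friction ceiling is μ_s N = 0.31 × 636.2 = 197.2 N.
Since |568.9| > 197.2 N, static friction cannot hold it; the casting slides down the incline and kinetic friction applies: f = μ_k N = 0.2 × 636.2 = 127 N.

f ≈ 127 N (up the incline)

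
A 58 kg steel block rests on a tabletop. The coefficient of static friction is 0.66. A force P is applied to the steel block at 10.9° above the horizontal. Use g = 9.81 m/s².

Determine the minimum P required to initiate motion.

P ≈ 339 N

N = m g − P sin α (the pull lifts the steel block).
At impending slip, P cos α = μ_s N = μ_s (m g − P sin α).
Solving: P (cos α + μ_s sin α) = μ_s m g → P = 0.66×569/(cos 10.9° + 0.66 sin 10.9°) = 376/1.107 = 339 N.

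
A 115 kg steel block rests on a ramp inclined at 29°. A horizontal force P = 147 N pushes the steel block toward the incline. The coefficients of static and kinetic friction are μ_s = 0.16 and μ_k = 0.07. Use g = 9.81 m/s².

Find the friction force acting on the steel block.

f ≈ 74.1 N (up the incline)

Normal direction: N = m g cos θ + P sin θ = 1058 N.
Parallel to the incline: P cos θ − m g sin θ = 128.6 − 546.9 = -418.4 N; the friction needed to balance this is 418.4 N acting up the slope.
The limit of static friction is μ_s N = 169.3 N.
The required 418.4 N exceeds the static limit, so the steel block slides down-slope and f = μ_k N = 0.07×1058 = 74.1 N.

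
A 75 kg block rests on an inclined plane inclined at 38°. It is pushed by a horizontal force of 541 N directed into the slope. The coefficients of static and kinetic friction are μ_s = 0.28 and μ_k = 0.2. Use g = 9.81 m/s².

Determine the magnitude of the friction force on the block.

Normal direction: N = m g cos θ + P sin θ = 912.9 N.
Parallel to the incline: P cos θ − m g sin θ = 426.3 − 453 = -26.66 N; the friction needed to balance this is 26.66 N acting up the slope.
The limit of static friction is μ_s N = 255.6 N.
|f_req| = 26.66 ≤ 255.6 N → the block is in equilibrium; friction equals the required value.

f ≈ 26.7 N (up the incline)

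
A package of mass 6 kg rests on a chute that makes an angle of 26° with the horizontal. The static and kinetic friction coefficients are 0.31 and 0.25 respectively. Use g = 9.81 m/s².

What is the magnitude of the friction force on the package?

f ≈ 13.2 N (up the incline)

Perpendicular to the surface, N = m g cos θ = 6·9.81·cos 26° = 52.9 N.
Along the slope the weight component is m g sin θ = 25.8 N; friction must supply exactly this, acting up-slope.
The static-friction ceiling is μ_s N = 0.31 × 52.9 = 16.4 N.
Since |25.8| > 16.4 N, static friction cannot hold it; the package slides down the incline and kinetic friction applies: f = μ_k N = 0.25 × 52.9 = 13.2 N.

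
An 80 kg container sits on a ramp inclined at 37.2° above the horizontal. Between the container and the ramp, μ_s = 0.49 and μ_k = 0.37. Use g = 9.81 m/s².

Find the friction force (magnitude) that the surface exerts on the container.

f ≈ 231 N (up the incline)

Normal force: N = m g cos θ = 80 × 9.81 × cos 37.2° = 625.1 N.
Along the slope the weight component is m g sin θ = 474.5 N; friction must supply exactly this, acting up-slope.
The static-friction ceiling is μ_s N = 0.49 × 625.1 = 306.3 N.
|474.5| exceeds 306.3 N, so the container slips down-slope; friction is kinetic, f = μ_k N = 0.37×625.1 = 231 N.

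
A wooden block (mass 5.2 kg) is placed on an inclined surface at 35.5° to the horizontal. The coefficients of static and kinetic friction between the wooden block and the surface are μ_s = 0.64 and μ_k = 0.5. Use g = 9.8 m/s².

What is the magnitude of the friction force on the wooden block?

Normal force: N = m g cos θ = 5.2 × 9.8 × cos 35.5° = 41.49 N.
Along the slope the weight component is m g sin θ = 29.59 N; friction must supply exactly this, acting up-slope.
Static friction can supply at most μ_s N = 26.55 N.
|29.59| exceeds 26.55 N, so the wooden block slips down-slope; friction is kinetic, f = μ_k N = 0.5×41.49 = 20.7 N.

f ≈ 20.7 N (up the incline)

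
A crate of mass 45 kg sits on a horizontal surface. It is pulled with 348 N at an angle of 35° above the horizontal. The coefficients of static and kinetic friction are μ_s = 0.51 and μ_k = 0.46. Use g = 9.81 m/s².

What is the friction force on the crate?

f ≈ 111 N

N = m g − P sin α = 441.5 − 348×sin 35° = 241.8 N.
For equilibrium, f = P cos α = 348×cos 35° = 285.1 N.
The static-friction limit is μ_s N = 123.3 N.
The required friction exceeds μ_s N, so the crate moves and f = μ_k N = 111 N.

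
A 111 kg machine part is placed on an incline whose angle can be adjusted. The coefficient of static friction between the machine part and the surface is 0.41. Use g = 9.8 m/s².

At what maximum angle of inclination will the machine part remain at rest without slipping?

θ_max ≈ 22.3°

At the slip threshold, m g sin θ = μ_s · m g cos θ, so tan θ = μ_s.
θ_max = arctan(0.41) = 22.3°.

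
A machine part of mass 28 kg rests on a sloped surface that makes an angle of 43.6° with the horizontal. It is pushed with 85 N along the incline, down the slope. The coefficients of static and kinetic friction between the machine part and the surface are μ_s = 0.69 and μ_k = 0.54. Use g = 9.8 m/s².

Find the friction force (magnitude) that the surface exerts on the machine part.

f ≈ 107 N (up the incline)

The normal reaction is N = m g cos θ = 198.7 N.
Parallel to the incline, ΣF = 0 gives f = m g sin θ + P = 189.2 + 85 = 274.2 N (up-slope positive).
Static friction can supply at most μ_s N = 137.1 N.
|274.2| exceeds 137.1 N, so the machine part slips down-slope; friction is kinetic, f = μ_k N = 0.54×198.7 = 107 N.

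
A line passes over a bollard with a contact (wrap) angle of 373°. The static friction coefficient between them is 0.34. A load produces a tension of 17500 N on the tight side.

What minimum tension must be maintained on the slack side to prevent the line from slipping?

Capstan equation at impending slip: T_tight/T_slack = e^{μβ}.
β = 373° = 6.51 rad; e^{μβ} = e^{0.34×6.51} = 9.147.
T_slack = T_tight / e^{μβ} = 17500 / 9.147 = 1910 N.

T_min ≈ 1910 N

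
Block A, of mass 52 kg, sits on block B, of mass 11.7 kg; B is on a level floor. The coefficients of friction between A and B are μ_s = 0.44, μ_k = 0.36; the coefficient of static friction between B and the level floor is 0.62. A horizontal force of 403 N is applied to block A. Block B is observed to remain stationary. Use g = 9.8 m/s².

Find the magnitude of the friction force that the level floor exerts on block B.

f ≈ 183 N

Normal force at the A–B interface: N₁ = m_A g = 509.6 N.
Maximum static friction on A from B: μ_s N₁ = 0.44×509.6 = 224.2 N.
P = 403 N exceeds that limit, so A slips over B and the interface friction becomes kinetic: f₁ = μ_k N₁ = 0.36×509.6 = 183 N.
B experiences an equal 183 N forward from A (third law). B is in equilibrium, so the floor supplies f₂ = 183 N of static friction (limit μ_s(m_A+m_B)g = 387 N, not exceeded).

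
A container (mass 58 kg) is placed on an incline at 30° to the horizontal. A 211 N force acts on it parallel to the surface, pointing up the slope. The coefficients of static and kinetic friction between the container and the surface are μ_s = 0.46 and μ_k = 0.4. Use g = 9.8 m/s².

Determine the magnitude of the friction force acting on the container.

f ≈ 73.2 N (up the incline)

Normal force: N = m g cos θ = 58 × 9.8 × cos 30° = 492.2 N.
The friction needed for equilibrium is m g sin θ − P = 284.2 − 211 = 73.2 N, measured positive up-slope.
Maximum static friction available: μ_s N = 0.46 × 492.2 = 226.4 N.
Since |73.2| ≤ 226.4 N, static friction is sufficient; f equals the required value, not μ_s N.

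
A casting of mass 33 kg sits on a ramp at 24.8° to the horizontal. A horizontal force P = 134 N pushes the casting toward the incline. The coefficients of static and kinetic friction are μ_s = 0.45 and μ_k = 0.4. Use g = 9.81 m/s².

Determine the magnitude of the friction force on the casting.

The horizontal push has a component P sin θ into the surface, so N = m g cos θ + P sin θ = 293.9 + 56.21 = 350.1 N.
Parallel to the incline: P cos θ − m g sin θ = 121.6 − 135.8 = -14.15 N; the friction needed to balance this is 14.15 N acting up the slope.
The limit of static friction is μ_s N = 157.5 N.
|f_req| = 14.15 ≤ 157.5 N → the casting is in equilibrium; friction equals the required value.

f ≈ 14.1 N (up the incline)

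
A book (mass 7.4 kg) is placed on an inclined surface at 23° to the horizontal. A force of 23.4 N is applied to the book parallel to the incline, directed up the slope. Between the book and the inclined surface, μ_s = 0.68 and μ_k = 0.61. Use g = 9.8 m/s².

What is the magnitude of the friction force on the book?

The normal reaction is N = m g cos θ = 66.76 N.
For equilibrium along the incline the friction force must supply f = m g sin θ − P = 28.34 − 23.4 = 4.936 N (positive meaning up-slope).
Static friction can supply at most μ_s N = 45.39 N.
Since |4.936| ≤ 45.39 N, no slip — friction simply equals what equilibrium demands.

f ≈ 4.94 N (up the incline)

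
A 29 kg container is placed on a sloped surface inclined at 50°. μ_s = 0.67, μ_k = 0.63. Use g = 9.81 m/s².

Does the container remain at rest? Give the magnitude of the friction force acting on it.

f ≈ 115 N

N = m g cos θ = 183 N.
Down-slope weight component: m g sin θ = 218 N.
μ_s N = 123 N.
218 > 123 N, so it slides; kinetic friction f = μ_k N = 0.63×183 = 115 N.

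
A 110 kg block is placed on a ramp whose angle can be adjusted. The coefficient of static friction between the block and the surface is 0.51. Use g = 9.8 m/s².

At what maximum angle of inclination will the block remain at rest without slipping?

θ_max ≈ 27°

At the slip threshold, m g sin θ = μ_s · m g cos θ, so tan θ = μ_s.
θ_max = arctan(0.51) = 27°.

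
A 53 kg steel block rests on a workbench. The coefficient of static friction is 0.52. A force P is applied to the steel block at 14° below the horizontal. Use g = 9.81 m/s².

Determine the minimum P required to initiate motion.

N = m g + P sin α (the push presses the steel block into the workbench).
At impending slip, P cos α = μ_s N = μ_s (m g + P sin α).
Solving: P (cos α − μ_s sin α) = μ_s m g → P = 0.52×520/(cos 14° − 0.52 sin 14°) = 270/0.8445 = 320 N.

P ≈ 320 N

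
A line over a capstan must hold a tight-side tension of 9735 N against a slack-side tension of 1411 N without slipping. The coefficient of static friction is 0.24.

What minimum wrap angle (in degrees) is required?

β_min ≈ 461°

T₂/T₁ = e^{μβ} → β = ln(T₂/T₁)/μ.
β = ln(9735/1411)/0.24 = 1.931/0.24 = 8.048 rad.
In degrees: β = 8.048 × 180/π = 461°.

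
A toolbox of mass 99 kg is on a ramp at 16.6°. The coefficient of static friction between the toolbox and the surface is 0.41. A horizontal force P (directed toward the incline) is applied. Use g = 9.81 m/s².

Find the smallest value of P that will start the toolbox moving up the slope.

P ≈ 783 N

At impending motion up the slope, friction acts down-slope at its limit: f = μ_s N.
Perpendicular to the incline: N = m g cos θ + P sin θ.
Along the incline: P cos θ = m g sin θ + μ_s N = m g sin θ + μ_s (m g cos θ + P sin θ).
Solving, P (cos θ − μ_s sin θ) = m g (sin θ + μ_s cos θ), so P = 99×9.81×(sin 16.6° + 0.41 cos 16.6°)/(cos 16.6° − 0.41 sin 16.6°) = 971×0.6786/0.8412 = 783 N.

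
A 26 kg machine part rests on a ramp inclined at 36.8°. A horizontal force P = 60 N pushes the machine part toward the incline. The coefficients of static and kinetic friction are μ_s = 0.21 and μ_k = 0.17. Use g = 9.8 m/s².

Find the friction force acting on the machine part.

Resolve perpendicular to the incline: N = m g cos θ + P sin θ = 26×9.8×cos 36.8° + 60×sin 36.8° = 240 N.
Along the incline, the net driving force (taking up-slope positive) is P cos θ − m g sin θ = 48.04 − 152.6 = -104.6 N, so equilibrium requires friction f = 104.6 N (up-slope).
The limit of static friction is μ_s N = 50.39 N.
The required 104.6 N exceeds the static limit, so the machine part slides down-slope and f = μ_k N = 0.17×240 = 40.8 N.

f ≈ 40.8 N (up the incline)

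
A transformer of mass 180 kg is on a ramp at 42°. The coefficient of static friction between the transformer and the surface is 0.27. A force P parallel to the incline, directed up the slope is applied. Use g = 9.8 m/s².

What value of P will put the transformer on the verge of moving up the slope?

P ≈ 1530 N

At impending motion up the slope, friction acts down-slope at its limit: f = μ_s N.
P is parallel to the surface, so N = m g cos θ = 1310 N.
Along the incline: P = m g sin θ + μ_s N = 1180 + 0.27×1310 = 1530 N.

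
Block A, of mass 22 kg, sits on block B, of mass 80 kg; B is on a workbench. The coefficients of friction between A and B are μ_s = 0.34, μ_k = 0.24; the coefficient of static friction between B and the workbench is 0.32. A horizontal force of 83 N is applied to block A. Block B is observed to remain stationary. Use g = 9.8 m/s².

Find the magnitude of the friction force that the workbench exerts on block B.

Between the blocks, N₁ = m_A g = 215.6 N.
Maximum static friction on A from B: μ_s N₁ = 0.34×215.6 = 73.3 N.
Since P = 83 N > 73.3 N, A slides on B; the A–B friction is kinetic: f₁ = μ_k N₁ = 0.24×215.6 = 51.7 N.
B experiences an equal 51.7 N forward from A (third law). B is in equilibrium, so the floor supplies f₂ = 51.7 N of static friction (limit μ_s(m_A+m_B)g = 319.9 N, not exceeded).

f ≈ 51.7 N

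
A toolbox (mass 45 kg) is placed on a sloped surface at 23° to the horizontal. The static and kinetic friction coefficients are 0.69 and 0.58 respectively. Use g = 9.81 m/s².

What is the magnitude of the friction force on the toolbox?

The normal reaction is N = m g cos θ = 406.4 N.
For equilibrium along the incline, friction must balance the weight component: f = m g sin θ = 172.5 N up the slope.
The static-friction ceiling is μ_s N = 0.69 × 406.4 = 280.4 N.
Since |172.5| ≤ 280.4 N, the toolbox remains in static equilibrium and friction takes exactly the required value.

f ≈ 172 N (up the incline)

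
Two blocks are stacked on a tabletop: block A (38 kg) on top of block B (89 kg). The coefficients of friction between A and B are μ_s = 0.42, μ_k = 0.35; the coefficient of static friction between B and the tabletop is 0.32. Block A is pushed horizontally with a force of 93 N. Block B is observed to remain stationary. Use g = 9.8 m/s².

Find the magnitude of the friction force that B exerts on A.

f ≈ 93 N

The normal force B exerts on A is simply A's weight, N₁ = 372.4 N.
Maximum static friction on A from B: μ_s N₁ = 0.42×372.4 = 156.4 N.
P = 93 N is within that limit, so A and B move together (both at rest); the A–B friction is simply f₁ = P = 93 N.
B experiences an equal 93 N forward from A (third law). B is in equilibrium, so the floor supplies f₂ = 93 N of static friction (limit μ_s(m_A+m_B)g = 398.3 N, not exceeded).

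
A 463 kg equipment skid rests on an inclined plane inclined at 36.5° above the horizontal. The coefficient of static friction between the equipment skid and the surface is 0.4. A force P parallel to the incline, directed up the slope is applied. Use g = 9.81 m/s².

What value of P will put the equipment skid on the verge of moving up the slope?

P ≈ 4160 N

At impending motion up the slope, friction acts down-slope at its limit: f = μ_s N.
P is parallel to the surface, so N = m g cos θ = 3650 N.
Along the incline: P = m g sin θ + μ_s N = 2700 + 0.4×3650 = 4160 N.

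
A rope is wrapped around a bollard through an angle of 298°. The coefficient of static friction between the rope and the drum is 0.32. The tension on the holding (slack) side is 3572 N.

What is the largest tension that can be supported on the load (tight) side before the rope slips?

At impending slip the capstan equation gives T₂/T₁ = e^{μβ} with β in radians.
β = 298° × π/180 = 5.201 rad.
e^{μβ} = e^{0.32×5.201} = 5.282.
T₂ = T₁ · e^{μβ} = 3572 × 5.282 = 18900 N.

T_max ≈ 18900 N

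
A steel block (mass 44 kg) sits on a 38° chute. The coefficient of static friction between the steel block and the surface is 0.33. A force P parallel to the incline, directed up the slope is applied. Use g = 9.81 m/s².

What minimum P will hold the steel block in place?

P_min ≈ 153 N

The steel block tends to slide down (tan θ > μ_s), so at the point of impending slip friction acts up-slope at its limit: f = μ_s N.
P is parallel to the surface, so N = m g cos θ = 340 N.
Along the incline: P + μ_s N = m g sin θ, so P = 266 − 0.33×340 = 153 N.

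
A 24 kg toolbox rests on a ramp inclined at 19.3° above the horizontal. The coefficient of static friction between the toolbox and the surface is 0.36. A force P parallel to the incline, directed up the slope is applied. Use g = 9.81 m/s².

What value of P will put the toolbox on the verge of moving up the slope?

At impending motion up the slope, friction acts down-slope at its limit: f = μ_s N.
P is parallel to the surface, so N = m g cos θ = 222 N.
Along the incline: P = m g sin θ + μ_s N = 77.8 + 0.36×222 = 158 N.

P ≈ 158 N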